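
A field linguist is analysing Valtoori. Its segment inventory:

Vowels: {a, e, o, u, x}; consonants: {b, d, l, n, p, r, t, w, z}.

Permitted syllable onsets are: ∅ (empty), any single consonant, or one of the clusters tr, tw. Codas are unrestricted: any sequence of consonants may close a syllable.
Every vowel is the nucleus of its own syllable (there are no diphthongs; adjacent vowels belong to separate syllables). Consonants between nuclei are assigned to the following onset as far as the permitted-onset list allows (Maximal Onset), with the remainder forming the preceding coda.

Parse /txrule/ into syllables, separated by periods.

tx.ru.le

The vowels are x, u, e — 3 nuclei, so 3 syllables.
σ1/σ2 boundary: just /r/ — single C goes to the following onset.
σ2/σ3 boundary: /l/ is a single consonant, so it becomes the next onset.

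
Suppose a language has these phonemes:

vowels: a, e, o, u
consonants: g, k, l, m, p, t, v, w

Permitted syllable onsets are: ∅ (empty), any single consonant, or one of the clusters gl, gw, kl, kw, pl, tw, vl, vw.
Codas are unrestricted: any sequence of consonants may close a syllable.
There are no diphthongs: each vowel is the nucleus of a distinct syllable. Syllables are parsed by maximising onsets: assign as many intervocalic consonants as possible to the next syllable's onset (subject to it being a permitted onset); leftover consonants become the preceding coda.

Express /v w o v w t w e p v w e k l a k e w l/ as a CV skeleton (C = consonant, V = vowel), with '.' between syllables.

The vowels are o, e, e, a, e — 5 nuclei, so 5 syllables.
V1 /o/ – V2 /e/: /vwtw/ — longest licit onset from the right is /tw/, leaving /vw/ as coda.
V2 /e/ – V3 /e/: /pvw/; trying suffixes from longest down, /vw/ is the first permitted one, so coda /p/ | onset /vw/.
V3 /e/ – V4 /a/: /kl/ is a licit onset in full, so it all attaches to the next syllable.
V4 /a/ – V5 /e/: just /k/ — single C goes to the following onset.
So the parse is vwovw.twep.vwe.kla.kewl.
Mapping each syllable to C/V: /vwovw/ → CCVCC, /twep/ → CCVC, /vwe/ → CCV, /kla/ → CCV, /kewl/ → CVCC.

CCVCC.CCVC.CCV.CCV.CVCC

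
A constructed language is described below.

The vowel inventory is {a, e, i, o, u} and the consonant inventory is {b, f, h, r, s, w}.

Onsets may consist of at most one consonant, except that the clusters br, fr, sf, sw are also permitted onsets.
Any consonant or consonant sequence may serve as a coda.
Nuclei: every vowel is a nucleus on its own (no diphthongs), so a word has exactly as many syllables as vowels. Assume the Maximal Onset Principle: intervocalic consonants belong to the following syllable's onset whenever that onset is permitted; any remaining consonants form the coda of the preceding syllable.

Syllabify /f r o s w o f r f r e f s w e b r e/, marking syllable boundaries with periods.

Vowels present: o, o, e, e, e; each is a nucleus, giving 5 syllables.
σ1/σ2 boundary: /sw/ is a licit onset in full, so it all attaches to the next syllable.
σ2/σ3 boundary: /frfr/ splits as /fr/ + /fr/ (/fr/ is the longest suffix that is a licit onset).
σ3/σ4 boundary: /fsw/; trying suffixes from longest down, /sw/ is the first permitted one, so coda /f/ | onset /sw/.
σ4/σ5 boundary: cluster /br/ — /br/ is itself a permitted onset, so the whole cluster goes right; preceding coda = ∅.

fro.swofr.fref.swe.bre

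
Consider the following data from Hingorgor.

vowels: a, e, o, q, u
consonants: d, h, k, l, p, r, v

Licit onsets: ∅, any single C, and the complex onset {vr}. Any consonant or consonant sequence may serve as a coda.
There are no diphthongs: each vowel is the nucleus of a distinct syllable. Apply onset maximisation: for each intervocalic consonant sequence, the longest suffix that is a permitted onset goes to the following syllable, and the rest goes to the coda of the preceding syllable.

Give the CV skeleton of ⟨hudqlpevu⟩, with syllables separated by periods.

Nuclei (vowels): u, q, e, u → 4 syllables.
σ1/σ2 boundary: /d/ is a single consonant, so it becomes the next onset.
σ2/σ3 boundary: cluster /lp/ — the longest permitted-onset suffix is /p/; onset = /p/, preceding coda = /l/.
σ3/σ4 boundary: just /v/ — single C goes to the following onset.
Putting it together: hu.dql.pe.vu.
Mapping each syllable to C/V: /hu/ → CV, /dql/ → CVC, /pe/ → CV, /vu/ → CV.

CV.CVC.CV.CV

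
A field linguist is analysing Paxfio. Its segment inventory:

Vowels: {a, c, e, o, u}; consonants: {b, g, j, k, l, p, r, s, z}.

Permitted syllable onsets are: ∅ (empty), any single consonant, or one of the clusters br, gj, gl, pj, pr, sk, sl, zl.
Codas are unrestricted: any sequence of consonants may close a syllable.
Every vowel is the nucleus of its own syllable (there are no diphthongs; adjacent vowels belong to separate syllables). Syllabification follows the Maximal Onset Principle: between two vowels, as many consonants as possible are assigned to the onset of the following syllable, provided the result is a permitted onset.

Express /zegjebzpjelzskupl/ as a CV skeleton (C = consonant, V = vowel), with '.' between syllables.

The vowels are e, e, e, u — 4 nuclei, so 4 syllables.
σ1/σ2 boundary: cluster /gj/ — /gj/ is itself a permitted onset, so the whole cluster goes right; preceding coda = ∅.
σ2/σ3 boundary: cluster /bzpj/ — the longest permitted-onset suffix is /pj/; onset = /pj/, preceding coda = /bz/.
σ3/σ4 boundary: cluster /lzsk/ — the longest permitted-onset suffix is /sk/; onset = /sk/, preceding coda = /lz/.
Syllabification: ze.gjebz.pjelz.skupl.
Mapping each syllable to C/V: /ze/ → CV, /gjebz/ → CCVCC, /pjelz/ → CCVCC, /skupl/ → CCVCC.

CV.CCVCC.CCVCC.CCVCC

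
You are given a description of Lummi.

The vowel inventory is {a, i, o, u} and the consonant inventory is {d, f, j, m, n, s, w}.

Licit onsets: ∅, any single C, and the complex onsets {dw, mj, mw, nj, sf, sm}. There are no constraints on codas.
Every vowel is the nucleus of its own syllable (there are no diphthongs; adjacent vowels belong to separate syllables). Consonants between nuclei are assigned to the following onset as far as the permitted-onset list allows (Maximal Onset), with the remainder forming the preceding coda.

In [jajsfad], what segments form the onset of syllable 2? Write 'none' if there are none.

Nuclei (vowels): a, a → 2 syllables.
/a…a/ gap (V1→V2): /jsf/ splits as /j/ + /sf/ (/sf/ is the longest suffix that is a licit onset).
Putting it together: jaj.sfad.
Syllable 2 is /sfad/: onset /sf/, nucleus /a/, coda /d/.

sf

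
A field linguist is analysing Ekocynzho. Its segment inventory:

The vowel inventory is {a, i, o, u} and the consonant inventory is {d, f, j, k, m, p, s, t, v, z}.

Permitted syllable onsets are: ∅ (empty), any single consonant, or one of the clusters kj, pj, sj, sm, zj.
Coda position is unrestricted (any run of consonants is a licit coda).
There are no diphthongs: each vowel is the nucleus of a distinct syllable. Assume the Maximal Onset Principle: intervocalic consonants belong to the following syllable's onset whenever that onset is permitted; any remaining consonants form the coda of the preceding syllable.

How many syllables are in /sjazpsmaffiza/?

4

Nuclei (vowels): a, a, i, a → 4 syllables.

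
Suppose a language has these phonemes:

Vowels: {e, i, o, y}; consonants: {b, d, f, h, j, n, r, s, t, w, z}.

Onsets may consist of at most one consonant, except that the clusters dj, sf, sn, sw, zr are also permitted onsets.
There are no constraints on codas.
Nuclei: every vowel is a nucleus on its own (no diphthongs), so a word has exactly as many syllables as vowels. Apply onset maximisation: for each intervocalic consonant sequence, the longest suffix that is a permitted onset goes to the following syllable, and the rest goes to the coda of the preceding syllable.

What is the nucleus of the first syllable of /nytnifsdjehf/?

y

Vowels present: y, i, e; each is a nucleus, giving 3 syllables.
The first nucleus (vowel 1 from the left) is /y/.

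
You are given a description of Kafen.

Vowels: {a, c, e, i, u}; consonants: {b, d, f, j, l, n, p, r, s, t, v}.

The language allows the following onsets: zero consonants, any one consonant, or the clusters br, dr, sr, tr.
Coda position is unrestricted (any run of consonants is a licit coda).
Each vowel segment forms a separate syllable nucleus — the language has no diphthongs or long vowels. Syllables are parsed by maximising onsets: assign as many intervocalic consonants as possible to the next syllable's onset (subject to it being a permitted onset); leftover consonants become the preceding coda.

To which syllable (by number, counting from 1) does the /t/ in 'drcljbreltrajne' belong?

The vowels are c, e, a, e — 4 nuclei, so 4 syllables.
/c…e/ gap (V1→V2): /ljbr/ — longest licit onset from the right is /br/, leaving /lj/ as coda.
/e…a/ gap (V2→V3): /ltr/ — longest licit onset from the right is /tr/, leaving /l/ as coda.
/a…e/ gap (V3→V4): /jn/ splits as /j/ + /n/ (/n/ is the longest suffix that is a licit onset).
Result: drclj.brel.traj.ne.
The /t/ is in the onset of syllable 3 (/traj/).

3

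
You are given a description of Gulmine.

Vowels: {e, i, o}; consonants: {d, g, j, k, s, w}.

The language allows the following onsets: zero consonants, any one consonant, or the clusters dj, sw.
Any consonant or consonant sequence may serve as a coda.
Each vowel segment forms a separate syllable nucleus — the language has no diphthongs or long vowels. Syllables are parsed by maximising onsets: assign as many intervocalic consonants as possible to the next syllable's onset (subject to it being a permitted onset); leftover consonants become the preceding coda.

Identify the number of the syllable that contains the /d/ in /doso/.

The vowels are o, o — 2 nuclei, so 2 syllables.
/o…o/ gap (V1→V2): /s/ is a single consonant, so it becomes the next onset.
Syllabification: do.so.
The /d/ is in the onset of syllable 1 (/do/).

1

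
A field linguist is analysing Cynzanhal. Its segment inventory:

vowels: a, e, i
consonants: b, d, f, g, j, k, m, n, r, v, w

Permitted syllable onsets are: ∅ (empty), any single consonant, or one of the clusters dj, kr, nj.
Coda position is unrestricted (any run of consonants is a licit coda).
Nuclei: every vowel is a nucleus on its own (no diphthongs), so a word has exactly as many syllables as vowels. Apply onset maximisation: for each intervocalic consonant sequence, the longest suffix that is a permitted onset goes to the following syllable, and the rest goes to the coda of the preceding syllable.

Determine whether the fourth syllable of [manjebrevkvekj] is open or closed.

Vowels present: a, e, e, e; each is a nucleus, giving 4 syllables.
Between /a/ (V1) and /e/ (V2): /nj/ is a licit onset in full, so it all attaches to the next syllable.
Between /e/ (V2) and /e/ (V3): /br/ — longest licit onset from the right is /r/, leaving /b/ as coda.
Between /e/ (V3) and /e/ (V4): /vkv/ — longest licit onset from the right is /v/, leaving /vk/ as coda.
Result: ma.njeb.revk.vekj.
Syllable 4 is /vekj/ with coda /kj/, so it is closed.

closed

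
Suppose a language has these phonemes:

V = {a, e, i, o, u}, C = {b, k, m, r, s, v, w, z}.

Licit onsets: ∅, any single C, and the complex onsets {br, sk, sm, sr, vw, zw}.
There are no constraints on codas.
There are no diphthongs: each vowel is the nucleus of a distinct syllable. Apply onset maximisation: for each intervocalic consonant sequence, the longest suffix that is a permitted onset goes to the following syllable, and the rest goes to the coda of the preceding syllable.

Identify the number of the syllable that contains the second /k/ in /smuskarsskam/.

Vowels present: u, a, a; each is a nucleus, giving 3 syllables.
σ1/σ2 boundary: /sk/ — entire cluster is a permitted onset → onset /sk/, coda ∅.
σ2/σ3 boundary: /rssk/; trying suffixes from longest down, /sk/ is the first permitted one, so coda /rs/ | onset /sk/.
Putting it together: smu.skars.skam.
The second /k/ is in the onset of syllable 3 (/skam/).

3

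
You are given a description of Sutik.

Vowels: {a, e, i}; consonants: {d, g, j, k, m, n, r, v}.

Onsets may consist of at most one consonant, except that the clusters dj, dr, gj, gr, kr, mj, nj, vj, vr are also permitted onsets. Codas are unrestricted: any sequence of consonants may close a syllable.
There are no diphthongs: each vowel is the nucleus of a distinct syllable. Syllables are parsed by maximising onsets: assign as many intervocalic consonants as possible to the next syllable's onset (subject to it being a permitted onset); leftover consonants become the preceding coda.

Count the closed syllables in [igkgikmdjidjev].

The vowels are i, i, i, e — 4 nuclei, so 4 syllables.
V1 /i/ – V2 /i/: /gkg/ splits as /gk/ + /g/ (/g/ is the longest suffix that is a licit onset).
V2 /i/ – V3 /i/: /kmdj/ — longest licit onset from the right is /dj/, leaving /km/ as coda.
V3 /i/ – V4 /e/: /dj/ is a licit onset in full, so it all attaches to the next syllable.
Syllabification: igk.gikm.dji.djev.
Classifying each syllable: /igk/ (closed), /gikm/ (closed), /dji/ (open), /djev/ (closed).
Closed syllables: 3.

3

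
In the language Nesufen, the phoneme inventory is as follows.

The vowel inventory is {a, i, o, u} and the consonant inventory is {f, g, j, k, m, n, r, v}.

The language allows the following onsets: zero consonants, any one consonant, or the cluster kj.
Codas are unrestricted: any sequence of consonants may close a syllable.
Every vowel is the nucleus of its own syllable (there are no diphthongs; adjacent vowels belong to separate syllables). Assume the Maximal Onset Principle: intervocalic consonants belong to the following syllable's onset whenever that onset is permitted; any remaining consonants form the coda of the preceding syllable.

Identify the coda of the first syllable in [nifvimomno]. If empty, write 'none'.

f

Nuclei (vowels): i, i, o, o → 4 syllables.
V1 /i/ – V2 /i/: /fv/; trying suffixes from longest down, /v/ is the first permitted one, so coda /f/ | onset /v/.
V2 /i/ – V3 /o/: /m/ → onset of the next syllable (single consonants are always licit onsets).
V3 /o/ – V4 /o/: cluster /mn/ — the longest permitted-onset suffix is /n/; onset = /n/, preceding coda = /m/.
So the parse is nif.vi.mom.no.
Syllable 1 is /nif/: onset /n/, nucleus /i/, coda /f/.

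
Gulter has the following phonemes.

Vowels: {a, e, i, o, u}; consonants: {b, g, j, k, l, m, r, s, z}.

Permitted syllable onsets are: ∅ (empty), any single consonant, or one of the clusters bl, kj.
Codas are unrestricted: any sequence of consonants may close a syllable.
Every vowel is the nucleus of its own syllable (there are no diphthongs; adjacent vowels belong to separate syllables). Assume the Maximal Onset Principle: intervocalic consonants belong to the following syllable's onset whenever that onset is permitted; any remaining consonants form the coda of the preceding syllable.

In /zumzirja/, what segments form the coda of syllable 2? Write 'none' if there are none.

r

Vowels present: u, i, a; each is a nucleus, giving 3 syllables.
/u…i/ gap (V1→V2): /mz/; trying suffixes from longest down, /z/ is the first permitted one, so coda /m/ | onset /z/.
/i…a/ gap (V2→V3): cluster /rj/ — the longest permitted-onset suffix is /j/; onset = /j/, preceding coda = /r/.
So the parse is zum.zir.ja.
Syllable 2 is /zir/: onset /z/, nucleus /i/, coda /r/.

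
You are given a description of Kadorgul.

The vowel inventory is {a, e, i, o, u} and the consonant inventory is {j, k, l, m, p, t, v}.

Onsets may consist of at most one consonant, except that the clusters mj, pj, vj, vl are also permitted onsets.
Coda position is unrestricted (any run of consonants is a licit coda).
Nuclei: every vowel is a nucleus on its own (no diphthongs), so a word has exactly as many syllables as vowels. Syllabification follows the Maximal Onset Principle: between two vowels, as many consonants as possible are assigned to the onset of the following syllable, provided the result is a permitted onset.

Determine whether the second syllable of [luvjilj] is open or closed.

Vowels present: u, i; each is a nucleus, giving 2 syllables.
Between /u/ (V1) and /i/ (V2): /vj/ is a licit onset in full, so it all attaches to the next syllable.
So the parse is lu.vjilj.
Syllable 2 is /vjilj/ with coda /lj/, so it is closed.

closed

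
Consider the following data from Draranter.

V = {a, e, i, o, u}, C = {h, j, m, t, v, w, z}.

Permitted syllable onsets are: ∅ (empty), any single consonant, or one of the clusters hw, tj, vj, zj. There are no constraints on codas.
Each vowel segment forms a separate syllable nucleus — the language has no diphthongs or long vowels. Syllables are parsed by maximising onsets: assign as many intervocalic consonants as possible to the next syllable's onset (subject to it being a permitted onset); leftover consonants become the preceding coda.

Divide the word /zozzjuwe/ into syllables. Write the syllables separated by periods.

zoz.zju.we

The vowels are o, u, e — 3 nuclei, so 3 syllables.
/o…u/ gap (V1→V2): cluster /zzj/ — the longest permitted-onset suffix is /zj/; onset = /zj/, preceding coda = /z/.
/u…e/ gap (V2→V3): /w/ is a single consonant, so it becomes the next onset.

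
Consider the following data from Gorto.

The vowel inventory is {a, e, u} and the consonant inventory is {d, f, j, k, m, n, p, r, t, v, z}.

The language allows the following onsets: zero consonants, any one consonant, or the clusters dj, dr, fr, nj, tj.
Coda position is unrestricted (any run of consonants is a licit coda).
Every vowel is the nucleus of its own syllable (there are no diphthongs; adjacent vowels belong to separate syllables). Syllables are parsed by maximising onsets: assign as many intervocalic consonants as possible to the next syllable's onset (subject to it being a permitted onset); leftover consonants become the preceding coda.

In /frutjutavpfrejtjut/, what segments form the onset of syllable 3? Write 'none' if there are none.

The vowels are u, u, a, e, u — 5 nuclei, so 5 syllables.
V1 /u/ – V2 /u/: cluster /tj/ — /tj/ is itself a permitted onset, so the whole cluster goes right; preceding coda = ∅.
V2 /u/ – V3 /a/: /t/ is a single consonant, so it becomes the next onset.
V3 /a/ – V4 /e/: /vpfr/; trying suffixes from longest down, /fr/ is the first permitted one, so coda /vp/ | onset /fr/.
V4 /e/ – V5 /u/: /jtj/; trying suffixes from longest down, /tj/ is the first permitted one, so coda /j/ | onset /tj/.
So the parse is fru.tju.tavp.frej.tjut.
Syllable 3 is /tavp/: onset /t/, nucleus /a/, coda /vp/.

t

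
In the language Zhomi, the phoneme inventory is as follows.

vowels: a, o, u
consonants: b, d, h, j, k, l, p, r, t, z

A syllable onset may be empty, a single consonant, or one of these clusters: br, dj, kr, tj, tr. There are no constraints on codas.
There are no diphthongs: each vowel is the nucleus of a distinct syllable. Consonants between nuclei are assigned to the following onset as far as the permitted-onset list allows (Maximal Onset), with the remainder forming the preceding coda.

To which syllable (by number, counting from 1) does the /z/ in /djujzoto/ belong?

Vowels present: u, o, o; each is a nucleus, giving 3 syllables.
σ1/σ2 boundary: /jz/ splits as /j/ + /z/ (/z/ is the longest suffix that is a licit onset).
σ2/σ3 boundary: /t/ is a single consonant, so it becomes the next onset.
Result: djuj.zo.to.
The /z/ is in the onset of syllable 2 (/zo/).

2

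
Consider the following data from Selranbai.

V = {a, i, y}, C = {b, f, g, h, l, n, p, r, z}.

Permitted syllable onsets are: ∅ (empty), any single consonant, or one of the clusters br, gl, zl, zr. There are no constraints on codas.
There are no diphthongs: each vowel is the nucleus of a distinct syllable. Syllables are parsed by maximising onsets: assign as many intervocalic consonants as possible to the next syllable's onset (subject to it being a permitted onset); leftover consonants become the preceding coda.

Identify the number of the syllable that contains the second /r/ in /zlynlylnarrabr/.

4

Vowels present: y, y, a, a; each is a nucleus, giving 4 syllables.
/y…y/ gap (V1→V2): /nl/; trying suffixes from longest down, /l/ is the first permitted one, so coda /n/ | onset /l/.
/y…a/ gap (V2→V3): /ln/ splits as /l/ + /n/ (/n/ is the longest suffix that is a licit onset).
/a…a/ gap (V3→V4): cluster /rr/ — the longest permitted-onset suffix is /r/; onset = /r/, preceding coda = /r/.
Syllabification: zlyn.lyl.nar.rabr.
The second /r/ is in the onset of syllable 4 (/rabr/).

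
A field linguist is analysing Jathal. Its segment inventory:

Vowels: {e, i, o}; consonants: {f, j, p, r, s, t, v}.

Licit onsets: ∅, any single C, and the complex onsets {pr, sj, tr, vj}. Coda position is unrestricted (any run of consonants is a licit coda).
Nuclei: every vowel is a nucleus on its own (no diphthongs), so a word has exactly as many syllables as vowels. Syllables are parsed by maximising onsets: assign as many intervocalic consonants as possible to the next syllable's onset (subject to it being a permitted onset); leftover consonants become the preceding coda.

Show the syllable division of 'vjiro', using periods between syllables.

Vowels present: i, o; each is a nucleus, giving 2 syllables.
/i…o/ gap (V1→V2): /r/ is a single consonant, so it becomes the next onset.

vji.ro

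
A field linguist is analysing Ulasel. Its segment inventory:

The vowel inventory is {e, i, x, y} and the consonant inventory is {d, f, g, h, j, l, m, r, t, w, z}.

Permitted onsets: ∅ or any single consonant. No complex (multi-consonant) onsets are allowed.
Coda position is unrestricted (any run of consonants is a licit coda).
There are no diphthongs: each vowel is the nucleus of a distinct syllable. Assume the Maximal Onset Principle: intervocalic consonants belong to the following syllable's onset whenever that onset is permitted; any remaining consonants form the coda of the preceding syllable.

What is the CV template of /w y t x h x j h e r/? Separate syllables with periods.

The vowels are y, x, x, e — 4 nuclei, so 4 syllables.
Between /y/ (V1) and /x/ (V2): just /t/ — single C goes to the following onset.
Between /x/ (V2) and /x/ (V3): /h/ → onset of the next syllable (single consonants are always licit onsets).
Between /x/ (V3) and /e/ (V4): /jh/ — longest licit onset from the right is /h/, leaving /j/ as coda.
Putting it together: wy.tx.hxj.her.
Mapping each syllable to C/V: /wy/ → CV, /tx/ → CV, /hxj/ → CVC, /her/ → CVC.

CV.CV.CVC.CVC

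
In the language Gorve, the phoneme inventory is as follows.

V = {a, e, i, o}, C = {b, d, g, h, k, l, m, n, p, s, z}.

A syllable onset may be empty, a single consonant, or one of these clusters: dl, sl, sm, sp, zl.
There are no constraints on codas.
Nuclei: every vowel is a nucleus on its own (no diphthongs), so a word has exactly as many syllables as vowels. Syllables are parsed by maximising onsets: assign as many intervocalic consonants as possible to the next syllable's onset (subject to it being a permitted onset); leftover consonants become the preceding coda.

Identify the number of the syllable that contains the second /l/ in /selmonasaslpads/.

Nuclei (vowels): e, o, a, a, a → 5 syllables.
Between /e/ (V1) and /o/ (V2): /lm/ splits as /l/ + /m/ (/m/ is the longest suffix that is a licit onset).
Between /o/ (V2) and /a/ (V3): just /n/ — single C goes to the following onset.
Between /a/ (V3) and /a/ (V4): /s/ → onset of the next syllable (single consonants are always licit onsets).
Between /a/ (V4) and /a/ (V5): cluster /slp/ — the longest permitted-onset suffix is /p/; onset = /p/, preceding coda = /sl/.
So the parse is sel.mo.na.sasl.pads.
The second /l/ is in the coda of syllable 4 (/sasl/).

4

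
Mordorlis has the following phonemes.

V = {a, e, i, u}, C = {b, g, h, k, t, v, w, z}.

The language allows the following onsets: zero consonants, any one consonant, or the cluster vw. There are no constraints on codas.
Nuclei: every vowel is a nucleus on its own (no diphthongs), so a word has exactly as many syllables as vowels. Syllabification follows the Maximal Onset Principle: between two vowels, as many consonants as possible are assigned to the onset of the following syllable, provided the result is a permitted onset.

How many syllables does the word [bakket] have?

Vowels present: a, e; each is a nucleus, giving 2 syllables.

2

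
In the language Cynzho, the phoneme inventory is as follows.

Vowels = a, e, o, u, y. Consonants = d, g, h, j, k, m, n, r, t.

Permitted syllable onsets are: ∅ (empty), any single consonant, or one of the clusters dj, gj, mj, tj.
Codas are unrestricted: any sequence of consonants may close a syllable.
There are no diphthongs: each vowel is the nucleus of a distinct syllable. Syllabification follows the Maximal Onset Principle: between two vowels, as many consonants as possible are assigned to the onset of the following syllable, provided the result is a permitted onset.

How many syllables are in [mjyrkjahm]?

2

The vowels are y, a — 2 nuclei, so 2 syllables.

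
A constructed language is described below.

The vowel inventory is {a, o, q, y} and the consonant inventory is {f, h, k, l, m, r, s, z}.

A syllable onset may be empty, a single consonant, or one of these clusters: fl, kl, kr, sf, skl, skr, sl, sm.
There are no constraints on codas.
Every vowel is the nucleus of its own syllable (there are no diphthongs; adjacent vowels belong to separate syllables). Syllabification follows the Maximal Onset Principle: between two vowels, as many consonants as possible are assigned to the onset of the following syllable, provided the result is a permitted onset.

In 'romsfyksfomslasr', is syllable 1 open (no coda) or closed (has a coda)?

The vowels are o, y, o, a — 4 nuclei, so 4 syllables.
/o…y/ gap (V1→V2): /msf/; trying suffixes from longest down, /sf/ is the first permitted one, so coda /m/ | onset /sf/.
/y…o/ gap (V2→V3): /ksf/ splits as /k/ + /sf/ (/sf/ is the longest suffix that is a licit onset).
/o…a/ gap (V3→V4): /msl/ splits as /m/ + /sl/ (/sl/ is the longest suffix that is a licit onset).
Syllabification: rom.sfyk.sfom.slasr.
Syllable 1 is /rom/ with coda /m/, so it is closed.

closed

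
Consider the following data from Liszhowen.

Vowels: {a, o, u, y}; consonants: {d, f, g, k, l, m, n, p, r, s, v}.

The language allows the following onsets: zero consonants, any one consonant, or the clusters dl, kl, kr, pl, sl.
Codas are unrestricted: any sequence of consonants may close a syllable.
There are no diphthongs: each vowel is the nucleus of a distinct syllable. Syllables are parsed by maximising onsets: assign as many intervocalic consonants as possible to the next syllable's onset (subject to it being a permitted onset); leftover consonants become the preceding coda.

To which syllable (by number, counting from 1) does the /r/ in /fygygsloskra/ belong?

4

Nuclei (vowels): y, y, o, a → 4 syllables.
σ1/σ2 boundary: /g/ is a single consonant, so it becomes the next onset.
σ2/σ3 boundary: /gsl/ splits as /g/ + /sl/ (/sl/ is the longest suffix that is a licit onset).
σ3/σ4 boundary: /skr/ — longest licit onset from the right is /kr/, leaving /s/ as coda.
So the parse is fy.gyg.slos.kra.
The /r/ is in the onset of syllable 4 (/kra/).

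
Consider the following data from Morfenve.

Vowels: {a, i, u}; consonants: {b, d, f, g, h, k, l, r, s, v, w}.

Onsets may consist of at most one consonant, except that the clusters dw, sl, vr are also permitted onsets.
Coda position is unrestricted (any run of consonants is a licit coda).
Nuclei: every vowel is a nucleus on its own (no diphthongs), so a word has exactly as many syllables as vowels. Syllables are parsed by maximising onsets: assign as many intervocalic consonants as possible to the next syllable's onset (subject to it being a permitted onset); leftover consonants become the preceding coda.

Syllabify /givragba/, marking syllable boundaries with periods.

Vowels present: i, a, a; each is a nucleus, giving 3 syllables.
V1 /i/ – V2 /a/: /vr/ — entire cluster is a permitted onset → onset /vr/, coda ∅.
V2 /a/ – V3 /a/: /gb/ — longest licit onset from the right is /b/, leaving /g/ as coda.

gi.vrag.ba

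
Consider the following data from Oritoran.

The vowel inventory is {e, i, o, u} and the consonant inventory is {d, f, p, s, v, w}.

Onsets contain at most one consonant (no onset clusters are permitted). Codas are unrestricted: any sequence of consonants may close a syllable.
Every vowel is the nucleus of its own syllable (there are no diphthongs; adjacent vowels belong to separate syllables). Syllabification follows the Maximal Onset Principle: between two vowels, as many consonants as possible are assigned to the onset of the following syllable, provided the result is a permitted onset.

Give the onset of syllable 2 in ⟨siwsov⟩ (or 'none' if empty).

The vowels are i, o — 2 nuclei, so 2 syllables.
Between /i/ (V1) and /o/ (V2): /ws/ — longest licit onset from the right is /s/, leaving /w/ as coda.
Putting it together: siw.sov.
Syllable 2 is /sov/: onset /s/, nucleus /o/, coda /v/.

s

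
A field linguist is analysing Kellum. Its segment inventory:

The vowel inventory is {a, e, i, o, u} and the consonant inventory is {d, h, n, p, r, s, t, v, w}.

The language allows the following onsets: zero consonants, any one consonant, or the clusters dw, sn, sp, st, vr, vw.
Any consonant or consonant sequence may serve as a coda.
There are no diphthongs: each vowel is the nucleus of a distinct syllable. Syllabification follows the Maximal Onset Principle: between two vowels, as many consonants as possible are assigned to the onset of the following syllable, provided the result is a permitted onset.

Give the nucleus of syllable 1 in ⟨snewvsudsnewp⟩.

Vowels present: e, u, e; each is a nucleus, giving 3 syllables.
The first nucleus (vowel 1 from the left) is /e/.

e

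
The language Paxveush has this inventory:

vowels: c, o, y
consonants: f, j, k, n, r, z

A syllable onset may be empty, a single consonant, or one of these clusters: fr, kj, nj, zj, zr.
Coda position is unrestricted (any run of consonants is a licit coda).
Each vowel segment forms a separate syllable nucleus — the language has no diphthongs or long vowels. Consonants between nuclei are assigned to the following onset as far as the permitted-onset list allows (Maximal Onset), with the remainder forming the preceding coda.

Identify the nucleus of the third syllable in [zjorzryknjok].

Nuclei (vowels): o, y, o → 3 syllables.
The third nucleus (vowel 3 from the left) is /o/.

o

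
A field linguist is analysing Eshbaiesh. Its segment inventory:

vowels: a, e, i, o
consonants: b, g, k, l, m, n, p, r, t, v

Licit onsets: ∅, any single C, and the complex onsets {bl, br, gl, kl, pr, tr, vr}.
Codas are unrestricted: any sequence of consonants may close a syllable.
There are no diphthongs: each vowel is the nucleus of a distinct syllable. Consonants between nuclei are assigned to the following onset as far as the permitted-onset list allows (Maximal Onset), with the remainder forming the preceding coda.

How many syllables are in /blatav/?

2

Vowels present: a, a; each is a nucleus, giving 2 syllables.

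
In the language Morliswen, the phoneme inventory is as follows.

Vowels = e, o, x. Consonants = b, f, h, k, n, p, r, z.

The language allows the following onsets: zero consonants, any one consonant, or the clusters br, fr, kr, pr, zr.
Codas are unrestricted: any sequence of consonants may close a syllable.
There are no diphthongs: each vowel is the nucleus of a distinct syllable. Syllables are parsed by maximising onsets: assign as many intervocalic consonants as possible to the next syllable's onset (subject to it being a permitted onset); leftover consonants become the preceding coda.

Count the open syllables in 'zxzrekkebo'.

The vowels are x, e, e, o — 4 nuclei, so 4 syllables.
/x…e/ gap (V1→V2): /zr/ — entire cluster is a permitted onset → onset /zr/, coda ∅.
/e…e/ gap (V2→V3): cluster /kk/ — the longest permitted-onset suffix is /k/; onset = /k/, preceding coda = /k/.
/e…o/ gap (V3→V4): /b/ is a single consonant, so it becomes the next onset.
Syllabification: zx.zrek.ke.bo.
Classifying each syllable: /zx/ (open), /zrek/ (closed), /ke/ (open), /bo/ (open).
Open syllables: 3.

3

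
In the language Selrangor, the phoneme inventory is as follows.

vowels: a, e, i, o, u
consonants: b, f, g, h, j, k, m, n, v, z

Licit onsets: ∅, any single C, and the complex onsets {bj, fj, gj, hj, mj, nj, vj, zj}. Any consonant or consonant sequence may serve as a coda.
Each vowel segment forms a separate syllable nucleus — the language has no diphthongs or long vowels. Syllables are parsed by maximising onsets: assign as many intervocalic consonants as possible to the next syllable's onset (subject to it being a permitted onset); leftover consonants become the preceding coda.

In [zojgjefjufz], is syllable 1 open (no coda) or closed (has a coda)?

The vowels are o, e, u — 3 nuclei, so 3 syllables.
V1 /o/ – V2 /e/: /jgj/ — longest licit onset from the right is /gj/, leaving /j/ as coda.
V2 /e/ – V3 /u/: /fj/ — entire cluster is a permitted onset → onset /fj/, coda ∅.
Putting it together: zoj.gje.fjufz.
Syllable 1 is /zoj/ with coda /j/, so it is closed.

closed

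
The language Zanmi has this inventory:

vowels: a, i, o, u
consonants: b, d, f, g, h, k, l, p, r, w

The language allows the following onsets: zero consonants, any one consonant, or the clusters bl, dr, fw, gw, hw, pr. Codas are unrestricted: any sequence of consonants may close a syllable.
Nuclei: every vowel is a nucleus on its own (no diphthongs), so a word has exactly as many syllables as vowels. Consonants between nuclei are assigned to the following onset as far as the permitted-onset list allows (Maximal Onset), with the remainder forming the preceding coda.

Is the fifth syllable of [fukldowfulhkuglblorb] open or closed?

Vowels present: u, o, u, u, o; each is a nucleus, giving 5 syllables.
/u…o/ gap (V1→V2): cluster /kld/ — the longest permitted-onset suffix is /d/; onset = /d/, preceding coda = /kl/.
/o…u/ gap (V2→V3): cluster /wf/ — the longest permitted-onset suffix is /f/; onset = /f/, preceding coda = /w/.
/u…u/ gap (V3→V4): /lhk/; trying suffixes from longest down, /k/ is the first permitted one, so coda /lh/ | onset /k/.
/u…o/ gap (V4→V5): /glbl/; trying suffixes from longest down, /bl/ is the first permitted one, so coda /gl/ | onset /bl/.
Syllabification: fukl.dow.fulh.kugl.blorb.
Syllable 5 is /blorb/ with coda /rb/, so it is closed.

closed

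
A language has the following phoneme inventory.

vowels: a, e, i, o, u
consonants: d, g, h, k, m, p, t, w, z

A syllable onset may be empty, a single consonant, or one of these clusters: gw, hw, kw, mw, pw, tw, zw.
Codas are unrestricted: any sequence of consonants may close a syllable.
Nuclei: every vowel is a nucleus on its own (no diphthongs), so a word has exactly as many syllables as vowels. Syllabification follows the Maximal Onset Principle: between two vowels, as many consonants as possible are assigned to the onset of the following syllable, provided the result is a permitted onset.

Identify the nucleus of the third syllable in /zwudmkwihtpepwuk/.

e

Nuclei (vowels): u, i, e, u → 4 syllables.
The third nucleus (vowel 3 from the left) is /e/.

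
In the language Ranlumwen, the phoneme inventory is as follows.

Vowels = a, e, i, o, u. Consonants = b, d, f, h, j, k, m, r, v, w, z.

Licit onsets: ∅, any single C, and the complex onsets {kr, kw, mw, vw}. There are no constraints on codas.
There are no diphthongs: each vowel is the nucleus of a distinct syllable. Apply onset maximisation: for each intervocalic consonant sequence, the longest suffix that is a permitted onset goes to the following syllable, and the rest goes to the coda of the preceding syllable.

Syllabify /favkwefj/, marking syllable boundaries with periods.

fav.kwefj

Nuclei (vowels): a, e → 2 syllables.
/a…e/ gap (V1→V2): /vkw/ splits as /v/ + /kw/ (/kw/ is the longest suffix that is a licit onset).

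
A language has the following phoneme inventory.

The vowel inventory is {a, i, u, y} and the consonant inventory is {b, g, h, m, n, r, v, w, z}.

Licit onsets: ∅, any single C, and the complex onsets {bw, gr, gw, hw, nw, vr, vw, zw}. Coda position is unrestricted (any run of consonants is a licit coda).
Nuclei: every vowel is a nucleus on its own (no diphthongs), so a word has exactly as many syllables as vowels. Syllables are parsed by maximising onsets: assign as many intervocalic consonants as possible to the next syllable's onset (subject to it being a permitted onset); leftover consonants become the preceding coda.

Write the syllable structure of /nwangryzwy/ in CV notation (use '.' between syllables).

Nuclei (vowels): a, y, y → 3 syllables.
Between /a/ (V1) and /y/ (V2): /ngr/ — longest licit onset from the right is /gr/, leaving /n/ as coda.
Between /y/ (V2) and /y/ (V3): /zw/ — entire cluster is a permitted onset → onset /zw/, coda ∅.
Putting it together: nwan.gry.zwy.
Mapping each syllable to C/V: /nwan/ → CCVC, /gry/ → CCV, /zwy/ → CCV.

CCVC.CCV.CCV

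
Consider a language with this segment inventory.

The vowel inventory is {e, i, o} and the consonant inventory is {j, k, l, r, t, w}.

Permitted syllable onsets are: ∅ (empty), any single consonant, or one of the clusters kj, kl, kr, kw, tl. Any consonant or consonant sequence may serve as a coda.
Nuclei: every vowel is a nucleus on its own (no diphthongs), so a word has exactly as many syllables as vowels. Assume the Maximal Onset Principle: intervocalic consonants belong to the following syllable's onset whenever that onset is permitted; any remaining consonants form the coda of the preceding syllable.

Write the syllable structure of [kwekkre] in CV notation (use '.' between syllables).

CCVC.CCV

The vowels are e, e — 2 nuclei, so 2 syllables.
/e…e/ gap (V1→V2): /kkr/ splits as /k/ + /kr/ (/kr/ is the longest suffix that is a licit onset).
So the parse is kwek.kre.
Mapping each syllable to C/V: /kwek/ → CCVC, /kre/ → CCV.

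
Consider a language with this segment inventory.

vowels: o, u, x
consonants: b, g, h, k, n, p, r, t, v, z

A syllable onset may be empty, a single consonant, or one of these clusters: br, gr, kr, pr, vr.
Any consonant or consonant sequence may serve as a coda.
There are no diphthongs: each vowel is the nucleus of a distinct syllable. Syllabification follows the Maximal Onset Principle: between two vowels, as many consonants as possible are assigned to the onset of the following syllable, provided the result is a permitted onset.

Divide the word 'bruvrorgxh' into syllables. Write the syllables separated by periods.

bru.vror.gxh

The vowels are u, o, x — 3 nuclei, so 3 syllables.
σ1/σ2 boundary: cluster /vr/ — /vr/ is itself a permitted onset, so the whole cluster goes right; preceding coda = ∅.
σ2/σ3 boundary: /rg/ splits as /r/ + /g/ (/g/ is the longest suffix that is a licit onset).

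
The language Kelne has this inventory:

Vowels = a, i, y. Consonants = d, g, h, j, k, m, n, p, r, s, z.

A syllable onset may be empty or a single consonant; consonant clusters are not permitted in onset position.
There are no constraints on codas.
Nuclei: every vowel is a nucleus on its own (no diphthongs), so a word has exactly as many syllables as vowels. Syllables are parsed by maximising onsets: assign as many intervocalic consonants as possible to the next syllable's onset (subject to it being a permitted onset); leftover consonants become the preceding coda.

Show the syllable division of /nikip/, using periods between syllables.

Nuclei (vowels): i, i → 2 syllables.
Between /i/ (V1) and /i/ (V2): /k/ is a single consonant, so it becomes the next onset.

ni.kip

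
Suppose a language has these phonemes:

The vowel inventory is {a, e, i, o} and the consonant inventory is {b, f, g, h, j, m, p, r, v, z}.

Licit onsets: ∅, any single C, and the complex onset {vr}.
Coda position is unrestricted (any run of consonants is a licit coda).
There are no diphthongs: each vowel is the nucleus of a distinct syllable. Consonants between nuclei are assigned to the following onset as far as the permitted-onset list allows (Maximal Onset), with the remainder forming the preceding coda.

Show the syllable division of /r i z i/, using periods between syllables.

ri.zi

The vowels are i, i — 2 nuclei, so 2 syllables.
V1 /i/ – V2 /i/: /z/ → onset of the next syllable (single consonants are always licit onsets).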